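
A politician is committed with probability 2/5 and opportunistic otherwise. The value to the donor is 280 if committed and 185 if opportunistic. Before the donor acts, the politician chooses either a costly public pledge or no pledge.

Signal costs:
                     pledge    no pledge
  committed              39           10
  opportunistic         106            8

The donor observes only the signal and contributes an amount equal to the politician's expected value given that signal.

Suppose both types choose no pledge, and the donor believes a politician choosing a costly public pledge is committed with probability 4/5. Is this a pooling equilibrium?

No

On the equilibrium path (no pledge) the donor holds the prior 2/5 and pays 2/5·280 + 3/5·185 = 223. Off-path (pledge) belief 4/5 gives 4/5·280 + 1/5·185 = 261.
Committed: no pledge gives 223 − 10 = 213; pledge gives 261 − 39 = 222. Deviates. ✗
Opportunistic: no pledge gives 223 − 8 = 215; pledge gives 261 − 106 = 155. Stays. ✓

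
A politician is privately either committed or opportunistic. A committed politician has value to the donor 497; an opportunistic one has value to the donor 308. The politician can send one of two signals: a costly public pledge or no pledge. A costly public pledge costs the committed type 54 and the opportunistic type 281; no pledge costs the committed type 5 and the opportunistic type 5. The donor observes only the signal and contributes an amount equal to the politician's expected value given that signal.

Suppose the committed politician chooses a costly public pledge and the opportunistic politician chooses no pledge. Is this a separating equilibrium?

Yes

Under separation the donor infers type exactly: pledge → committed (pays 497), no pledge → opportunistic (pays 308).
Committed: pledge gives 497 − 54 = 443; no pledge gives 308 − 5 = 303. No deviation. ✓
Opportunistic: no pledge gives 308 − 5 = 303; pledge gives 497 − 281 = 216. No deviation. ✓
Neither type gains from mimicking the other.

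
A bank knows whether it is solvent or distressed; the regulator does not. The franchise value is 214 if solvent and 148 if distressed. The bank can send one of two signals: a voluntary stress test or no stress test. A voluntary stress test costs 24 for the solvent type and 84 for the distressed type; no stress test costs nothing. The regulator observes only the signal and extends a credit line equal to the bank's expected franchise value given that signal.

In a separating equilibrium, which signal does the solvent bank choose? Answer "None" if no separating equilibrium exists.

stress test

Try solvent → stress test, distressed → no stress test:
  If types separate, stress test earns payment 214 and no stress test earns 148.
  Solvent: stress test gives 214 − 24 = 190; no stress test gives 148 − 0 = 148. No deviation. ✓
  Distressed: no stress test gives 148 − 0 = 148; stress test gives 214 − 84 = 130. No deviation. ✓
Both hold — the solvent type sends stress test.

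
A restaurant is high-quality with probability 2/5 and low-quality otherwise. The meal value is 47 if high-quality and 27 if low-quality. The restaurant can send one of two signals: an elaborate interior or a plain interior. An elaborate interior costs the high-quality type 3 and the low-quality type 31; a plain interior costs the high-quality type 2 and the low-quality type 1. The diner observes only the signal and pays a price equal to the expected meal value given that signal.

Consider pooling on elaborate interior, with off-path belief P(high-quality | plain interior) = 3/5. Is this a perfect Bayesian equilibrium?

At the pooled signal (elaborate interior) the diner holds the prior 2/5 and pays 2/5·47 + 3/5·27 = 35. Off-path (plain interior) belief 3/5 gives 3/5·47 + 2/5·27 = 39.
High-quality: elaborate interior gives 35 − 3 = 32; plain interior gives 39 − 2 = 37. Deviates. ✗
Low-quality: elaborate interior gives 35 − 31 = 4; plain interior gives 39 − 1 = 38. Deviates. ✗

No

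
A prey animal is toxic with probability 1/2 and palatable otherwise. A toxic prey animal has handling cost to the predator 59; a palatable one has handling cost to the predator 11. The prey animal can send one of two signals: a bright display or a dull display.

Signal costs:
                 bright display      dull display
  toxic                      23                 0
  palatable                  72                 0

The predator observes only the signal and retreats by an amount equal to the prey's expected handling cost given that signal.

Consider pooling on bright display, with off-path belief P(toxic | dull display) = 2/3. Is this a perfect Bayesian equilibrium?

No

On the equilibrium path (bright display) the predator holds the prior 1/2 and pays 1/2·59 + 1/2·11 = 35. Off-path (dull display) belief 2/3 gives 2/3·59 + 1/3·11 = 43.
Toxic: bright display gives 35 − 23 = 12; dull display gives 43 − 0 = 43. Deviates. ✗
Palatable: bright display gives 35 − 72 = -37; dull display gives 43 − 0 = 43. Deviates. ✗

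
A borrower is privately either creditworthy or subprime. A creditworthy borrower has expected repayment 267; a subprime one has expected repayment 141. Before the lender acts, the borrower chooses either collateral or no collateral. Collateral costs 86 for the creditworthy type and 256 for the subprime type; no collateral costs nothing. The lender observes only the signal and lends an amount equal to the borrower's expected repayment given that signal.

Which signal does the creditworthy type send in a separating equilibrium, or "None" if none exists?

collateral

Try creditworthy → collateral, subprime → no collateral:
  If types separate, collateral earns payment 267 and no collateral earns 141.
  Creditworthy: collateral gives 267 − 86 = 181; no collateral gives 141 − 0 = 141. No deviation. ✓
  Subprime: no collateral gives 141 − 0 = 141; collateral gives 267 − 256 = 11. No deviation. ✓
Both hold — the creditworthy type sends collateral.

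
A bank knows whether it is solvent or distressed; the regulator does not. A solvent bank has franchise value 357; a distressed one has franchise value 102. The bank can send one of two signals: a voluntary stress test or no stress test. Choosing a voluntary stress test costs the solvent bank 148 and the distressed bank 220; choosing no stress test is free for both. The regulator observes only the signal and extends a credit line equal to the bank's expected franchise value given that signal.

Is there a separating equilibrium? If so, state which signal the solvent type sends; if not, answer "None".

Try solvent → stress test, distressed → no stress test:
  Under separation the regulator infers type exactly: stress test → solvent (pays 357), no stress test → distressed (pays 102).
  Solvent: stress test gives 357 − 148 = 209; no stress test gives 102 − 0 = 102. No deviation. ✓
  Distressed: no stress test gives 102 − 0 = 102; stress test gives 357 − 220 = 137. Would deviate. ✗
Try solvent → no stress test, distressed → stress test:
  Under separation the regulator infers type exactly: no stress test → solvent (pays 357), stress test → distressed (pays 102).
  Solvent: no stress test gives 357 − 0 = 357; stress test gives 102 − 148 = -46. No deviation. ✓
  Distressed: stress test gives 102 − 220 = -118; no stress test gives 357 − 0 = 357. Would deviate. ✗
Neither assignment is incentive-compatible.

None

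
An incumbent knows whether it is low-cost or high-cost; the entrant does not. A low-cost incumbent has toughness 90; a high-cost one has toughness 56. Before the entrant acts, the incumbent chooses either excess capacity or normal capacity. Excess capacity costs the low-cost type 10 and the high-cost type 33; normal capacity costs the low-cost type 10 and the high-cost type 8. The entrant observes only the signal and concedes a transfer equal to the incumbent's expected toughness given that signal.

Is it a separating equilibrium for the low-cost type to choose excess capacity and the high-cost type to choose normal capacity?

No

If types separate, excess capacity earns payment 90 and normal capacity earns 56.
Low-cost: excess capacity gives 90 − 10 = 80; normal capacity gives 56 − 10 = 46. No deviation. ✓
High-cost: normal capacity gives 56 − 8 = 48; excess capacity gives 90 − 33 = 57. Would deviate. ✗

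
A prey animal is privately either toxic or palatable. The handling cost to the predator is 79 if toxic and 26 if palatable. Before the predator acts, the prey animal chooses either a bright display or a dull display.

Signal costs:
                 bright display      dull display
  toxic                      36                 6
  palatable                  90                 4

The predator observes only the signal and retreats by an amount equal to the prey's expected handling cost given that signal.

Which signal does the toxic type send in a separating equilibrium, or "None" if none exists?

Try toxic → bright display, palatable → dull display:
  Under separation the predator infers type exactly: bright display → toxic (pays 79), dull display → palatable (pays 26).
  Toxic: bright display gives 79 − 36 = 43; dull display gives 26 − 6 = 20. No deviation. ✓
  Palatable: dull display gives 26 − 4 = 22; bright display gives 79 − 90 = -11. No deviation. ✓
Both hold — the toxic type sends bright display.

bright display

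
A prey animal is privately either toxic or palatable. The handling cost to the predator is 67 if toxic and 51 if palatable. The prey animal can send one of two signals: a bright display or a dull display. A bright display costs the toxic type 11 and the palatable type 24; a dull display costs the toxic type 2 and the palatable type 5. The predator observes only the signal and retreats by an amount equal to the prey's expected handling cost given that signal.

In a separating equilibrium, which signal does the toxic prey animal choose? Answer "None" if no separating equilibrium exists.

bright display

Try toxic → bright display, palatable → dull display:
  Under separation the predator infers type exactly: bright display → toxic (pays 67), dull display → palatable (pays 51).
  Toxic: bright display gives 67 − 11 = 56; dull display gives 51 − 2 = 49. No deviation. ✓
  Palatable: dull display gives 51 − 5 = 46; bright display gives 67 − 24 = 43. No deviation. ✓
Both hold — the toxic type sends bright display.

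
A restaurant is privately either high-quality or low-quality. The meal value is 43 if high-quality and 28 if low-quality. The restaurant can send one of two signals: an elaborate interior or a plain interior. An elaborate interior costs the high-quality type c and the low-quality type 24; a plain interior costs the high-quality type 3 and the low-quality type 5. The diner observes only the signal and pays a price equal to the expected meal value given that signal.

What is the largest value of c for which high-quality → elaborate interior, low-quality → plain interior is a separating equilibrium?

18

Under separation: elaborate interior → high-quality (pays 43); plain interior → low-quality (pays 28).
Low-quality: 28 − 5 = 23 ≥ 43 − 24 = 19. Holds regardless of c. ✓
High-quality: 43 − c ≥ 28 − 3, so c ≤ 43 − 25 = 18.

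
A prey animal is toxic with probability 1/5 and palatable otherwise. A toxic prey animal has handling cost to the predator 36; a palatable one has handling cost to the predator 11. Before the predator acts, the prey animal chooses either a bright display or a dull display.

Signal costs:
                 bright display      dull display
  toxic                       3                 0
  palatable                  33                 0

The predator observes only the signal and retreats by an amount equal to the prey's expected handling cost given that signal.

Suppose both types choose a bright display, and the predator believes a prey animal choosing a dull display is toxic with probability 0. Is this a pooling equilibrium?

At the pooled signal (bright display) the predator holds the prior 1/5 and pays 1/5·36 + 4/5·11 = 16. Off-path (dull display) belief 0 gives 0·36 + 1·11 = 11.
Toxic: bright display gives 16 − 3 = 13; dull display gives 11 − 0 = 11. Stays. ✓
Palatable: bright display gives 16 − 33 = -17; dull display gives 11 − 0 = 11. Deviates. ✗

No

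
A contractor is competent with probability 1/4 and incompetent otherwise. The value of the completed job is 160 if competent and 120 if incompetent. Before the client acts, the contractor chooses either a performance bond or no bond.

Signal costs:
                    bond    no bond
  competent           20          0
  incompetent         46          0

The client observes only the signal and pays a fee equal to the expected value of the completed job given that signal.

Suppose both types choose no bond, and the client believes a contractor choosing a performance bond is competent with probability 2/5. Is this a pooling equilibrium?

Yes

At the pooled signal (no bond) the client holds the prior 1/4 and pays 1/4·160 + 3/4·120 = 130. Off-path (bond) belief 2/5 gives 2/5·160 + 3/5·120 = 136.
Competent: no bond gives 130 − 0 = 130; bond gives 136 − 20 = 116. Stays. ✓
Incompetent: no bond gives 130 − 0 = 130; bond gives 136 − 46 = 90. Stays. ✓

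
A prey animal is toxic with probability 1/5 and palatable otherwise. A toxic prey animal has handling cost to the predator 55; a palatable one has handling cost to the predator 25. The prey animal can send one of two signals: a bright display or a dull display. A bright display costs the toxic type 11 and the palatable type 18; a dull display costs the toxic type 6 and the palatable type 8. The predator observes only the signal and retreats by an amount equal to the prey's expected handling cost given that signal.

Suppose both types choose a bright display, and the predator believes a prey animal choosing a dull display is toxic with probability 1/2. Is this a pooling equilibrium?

At the pooled signal (bright display) the predator holds the prior 1/5 and pays 1/5·55 + 4/5·25 = 31. Off-path (dull display) belief 1/2 gives 1/2·55 + 1/2·25 = 40.
Toxic: bright display gives 31 − 11 = 20; dull display gives 40 − 6 = 34. Deviates. ✗
Palatable: bright display gives 31 − 18 = 13; dull display gives 40 − 8 = 32. Deviates. ✗

No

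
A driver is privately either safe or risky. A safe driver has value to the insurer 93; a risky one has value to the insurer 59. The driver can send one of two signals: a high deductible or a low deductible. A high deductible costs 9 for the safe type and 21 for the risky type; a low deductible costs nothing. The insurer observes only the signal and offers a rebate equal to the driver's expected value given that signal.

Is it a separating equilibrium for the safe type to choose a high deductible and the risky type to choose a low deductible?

If types separate, high deductible earns payment 93 and low deductible earns 59.
Safe: high deductible gives 93 − 9 = 84; low deductible gives 59 − 0 = 59. No deviation. ✓
Risky: low deductible gives 59 − 0 = 59; high deductible gives 93 − 21 = 72. Would deviate. ✗

No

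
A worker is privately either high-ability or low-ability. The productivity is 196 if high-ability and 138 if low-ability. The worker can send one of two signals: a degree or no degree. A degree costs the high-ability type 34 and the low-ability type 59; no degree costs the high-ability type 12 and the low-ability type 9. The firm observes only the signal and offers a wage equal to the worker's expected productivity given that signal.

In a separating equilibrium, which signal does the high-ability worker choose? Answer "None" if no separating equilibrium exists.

Try high-ability → degree, low-ability → no degree:
  Under separation the firm infers type exactly: degree → high-ability (pays 196), no degree → low-ability (pays 138).
  High-ability: degree gives 196 − 34 = 162; no degree gives 138 − 12 = 126. No deviation. ✓
  Low-ability: no degree gives 138 − 9 = 129; degree gives 196 − 59 = 137. Would deviate. ✗
Try high-ability → no degree, low-ability → degree:
  Under separation the firm infers type exactly: no degree → high-ability (pays 196), degree → low-ability (pays 138).
  High-ability: no degree gives 196 − 12 = 184; degree gives 138 − 34 = 104. No deviation. ✓
  Low-ability: degree gives 138 − 59 = 79; no degree gives 196 − 9 = 187. Would deviate. ✗
Neither assignment is incentive-compatible.

None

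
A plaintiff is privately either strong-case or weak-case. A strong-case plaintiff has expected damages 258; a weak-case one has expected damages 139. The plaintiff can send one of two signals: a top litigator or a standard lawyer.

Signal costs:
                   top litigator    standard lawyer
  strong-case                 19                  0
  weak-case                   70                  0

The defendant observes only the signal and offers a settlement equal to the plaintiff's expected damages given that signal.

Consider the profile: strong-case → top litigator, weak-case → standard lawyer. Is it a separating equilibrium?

No

If types separate, top litigator earns payment 258 and standard lawyer earns 139.
Strong-case: top litigator gives 258 − 19 = 239; standard lawyer gives 139 − 0 = 139. No deviation. ✓
Weak-case: standard lawyer gives 139 − 0 = 139; top litigator gives 258 − 70 = 188. Would deviate. ✗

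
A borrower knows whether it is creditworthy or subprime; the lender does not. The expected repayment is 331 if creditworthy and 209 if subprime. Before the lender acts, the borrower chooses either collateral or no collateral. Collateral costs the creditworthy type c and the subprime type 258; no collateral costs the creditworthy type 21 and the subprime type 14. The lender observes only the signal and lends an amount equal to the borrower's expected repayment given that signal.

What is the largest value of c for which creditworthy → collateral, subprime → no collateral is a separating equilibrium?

143

Under separation: collateral → creditworthy (pays 331); no collateral → subprime (pays 209).
Subprime: 209 − 14 = 195 ≥ 331 − 258 = 73. Holds regardless of c. ✓
Creditworthy: 331 − c ≥ 209 − 21, so c ≤ 331 − 188 = 143.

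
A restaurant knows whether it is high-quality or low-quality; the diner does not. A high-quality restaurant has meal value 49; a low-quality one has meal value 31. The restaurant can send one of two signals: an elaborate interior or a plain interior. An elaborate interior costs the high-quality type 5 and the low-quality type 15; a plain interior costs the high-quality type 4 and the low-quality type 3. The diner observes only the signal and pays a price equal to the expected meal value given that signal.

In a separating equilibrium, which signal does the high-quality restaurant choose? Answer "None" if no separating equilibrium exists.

Try high-quality → elaborate interior, low-quality → plain interior:
  If types separate, elaborate interior earns payment 49 and plain interior earns 31.
  High-quality: elaborate interior gives 49 − 5 = 44; plain interior gives 31 − 4 = 27. No deviation. ✓
  Low-quality: plain interior gives 31 − 3 = 28; elaborate interior gives 49 − 15 = 34. Would deviate. ✗
Try high-quality → plain interior, low-quality → elaborate interior:
  If types separate, plain interior earns payment 49 and elaborate interior earns 31.
  High-quality: plain interior gives 49 − 4 = 45; elaborate interior gives 31 − 5 = 26. No deviation. ✓
  Low-quality: elaborate interior gives 31 − 15 = 16; plain interior gives 49 − 3 = 46. Would deviate. ✗
Neither assignment is incentive-compatible.

None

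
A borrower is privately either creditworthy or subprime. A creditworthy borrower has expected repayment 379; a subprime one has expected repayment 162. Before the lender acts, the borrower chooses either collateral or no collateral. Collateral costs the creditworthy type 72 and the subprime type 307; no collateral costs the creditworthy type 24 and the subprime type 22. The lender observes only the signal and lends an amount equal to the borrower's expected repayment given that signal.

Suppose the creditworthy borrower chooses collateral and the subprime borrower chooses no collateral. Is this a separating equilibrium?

Yes

Under separation the lender infers type exactly: collateral → creditworthy (pays 379), no collateral → subprime (pays 162).
Creditworthy: collateral gives 379 − 72 = 307; no collateral gives 162 − 24 = 138. No deviation. ✓
Subprime: no collateral gives 162 − 22 = 140; collateral gives 379 − 307 = 72. No deviation. ✓
Both incentive constraints hold.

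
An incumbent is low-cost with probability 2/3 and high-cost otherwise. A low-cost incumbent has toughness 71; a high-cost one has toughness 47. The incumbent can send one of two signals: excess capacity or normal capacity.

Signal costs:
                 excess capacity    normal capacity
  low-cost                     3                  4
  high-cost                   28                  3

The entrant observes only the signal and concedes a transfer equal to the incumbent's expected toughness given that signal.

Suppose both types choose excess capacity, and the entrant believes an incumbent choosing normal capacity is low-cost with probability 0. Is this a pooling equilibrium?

No

On the equilibrium path (excess capacity) the entrant holds the prior 2/3 and pays 2/3·71 + 1/3·47 = 63. Off-path (normal capacity) belief 0 gives 0·71 + 1·47 = 47.
Low-cost: excess capacity gives 63 − 3 = 60; normal capacity gives 47 − 4 = 43. Stays. ✓
High-cost: excess capacity gives 63 − 28 = 35; normal capacity gives 47 − 3 = 44. Deviates. ✗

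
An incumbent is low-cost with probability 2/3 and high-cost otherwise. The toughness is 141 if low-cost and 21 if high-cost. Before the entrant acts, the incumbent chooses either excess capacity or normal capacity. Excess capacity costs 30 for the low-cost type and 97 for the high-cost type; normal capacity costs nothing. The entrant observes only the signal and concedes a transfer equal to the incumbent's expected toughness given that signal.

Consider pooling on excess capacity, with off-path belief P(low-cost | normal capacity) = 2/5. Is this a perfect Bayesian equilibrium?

At the pooled signal (excess capacity) the entrant holds the prior 2/3 and pays 2/3·141 + 1/3·21 = 101. Off-path (normal capacity) belief 2/5 gives 2/5·141 + 3/5·21 = 69.
Low-cost: excess capacity gives 101 − 30 = 71; normal capacity gives 69 − 0 = 69. Stays. ✓
High-cost: excess capacity gives 101 − 97 = 4; normal capacity gives 69 − 0 = 69. Deviates. ✗

No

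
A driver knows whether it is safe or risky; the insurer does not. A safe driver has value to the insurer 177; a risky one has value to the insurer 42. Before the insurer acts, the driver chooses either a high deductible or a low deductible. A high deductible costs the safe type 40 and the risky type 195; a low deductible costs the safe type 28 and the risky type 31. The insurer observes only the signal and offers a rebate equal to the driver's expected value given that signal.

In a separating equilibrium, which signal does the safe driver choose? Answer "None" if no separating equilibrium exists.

Try safe → high deductible, risky → low deductible:
  If types separate, high deductible earns payment 177 and low deductible earns 42.
  Safe: high deductible gives 177 − 40 = 137; low deductible gives 42 − 28 = 14. No deviation. ✓
  Risky: low deductible gives 42 − 31 = 11; high deductible gives 177 − 195 = -18. No deviation. ✓
Both hold — the safe type sends high deductible.

high deductible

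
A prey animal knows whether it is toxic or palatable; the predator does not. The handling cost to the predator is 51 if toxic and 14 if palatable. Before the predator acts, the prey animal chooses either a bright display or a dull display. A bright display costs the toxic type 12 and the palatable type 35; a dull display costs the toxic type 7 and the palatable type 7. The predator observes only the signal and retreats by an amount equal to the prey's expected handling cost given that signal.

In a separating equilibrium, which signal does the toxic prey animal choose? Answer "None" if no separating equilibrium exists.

None

Try toxic → bright display, palatable → dull display:
  If types separate, bright display earns payment 51 and dull display earns 14.
  Toxic: bright display gives 51 − 12 = 39; dull display gives 14 − 7 = 7. No deviation. ✓
  Palatable: dull display gives 14 − 7 = 7; bright display gives 51 − 35 = 16. Would deviate. ✗
Try toxic → dull display, palatable → bright display:
  If types separate, dull display earns payment 51 and bright display earns 14.
  Toxic: dull display gives 51 − 7 = 44; bright display gives 14 − 12 = 2. No deviation. ✓
  Palatable: bright display gives 14 − 35 = -21; dull display gives 51 − 7 = 44. Would deviate. ✗
Neither assignment is incentive-compatible.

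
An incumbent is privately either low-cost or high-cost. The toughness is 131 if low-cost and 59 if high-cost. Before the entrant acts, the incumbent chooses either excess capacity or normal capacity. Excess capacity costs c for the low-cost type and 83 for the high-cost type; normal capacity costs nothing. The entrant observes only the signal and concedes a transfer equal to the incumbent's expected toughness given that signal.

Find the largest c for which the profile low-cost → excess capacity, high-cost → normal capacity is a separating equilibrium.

72

Under separation: excess capacity → low-cost (pays 131); normal capacity → high-cost (pays 59).
High-cost: 59 − 0 = 59 ≥ 131 − 83 = 48. Holds regardless of c. ✓
Low-cost: 131 − c ≥ 59 − 0, so c ≤ 131 − 59 = 72.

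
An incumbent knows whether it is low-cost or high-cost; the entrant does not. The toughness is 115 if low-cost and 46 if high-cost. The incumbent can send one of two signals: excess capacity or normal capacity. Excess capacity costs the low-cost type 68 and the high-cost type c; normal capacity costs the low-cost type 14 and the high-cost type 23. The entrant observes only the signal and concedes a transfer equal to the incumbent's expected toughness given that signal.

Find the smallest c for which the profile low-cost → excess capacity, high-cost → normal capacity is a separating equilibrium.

92

Under separation: excess capacity → low-cost (pays 115); normal capacity → high-cost (pays 46).
Low-cost: 115 − 68 = 47 ≥ 46 − 14 = 32. Holds regardless of c. ✓
High-cost: 46 − 23 ≥ 115 − c, so c ≥ 115 − 23 = 92.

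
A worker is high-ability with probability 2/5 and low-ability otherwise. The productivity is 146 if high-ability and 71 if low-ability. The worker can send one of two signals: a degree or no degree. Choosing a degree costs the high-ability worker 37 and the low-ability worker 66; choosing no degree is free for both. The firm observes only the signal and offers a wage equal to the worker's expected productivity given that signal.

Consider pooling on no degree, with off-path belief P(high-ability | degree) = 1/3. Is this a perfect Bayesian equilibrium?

At the pooled signal (no degree) the firm holds the prior 2/5 and pays 2/5·146 + 3/5·71 = 101. Off-path (degree) belief 1/3 gives 1/3·146 + 2/3·71 = 96.
High-ability: no degree gives 101 − 0 = 101; degree gives 96 − 37 = 59. Stays. ✓
Low-ability: no degree gives 101 − 0 = 101; degree gives 96 − 66 = 30. Stays. ✓

Yes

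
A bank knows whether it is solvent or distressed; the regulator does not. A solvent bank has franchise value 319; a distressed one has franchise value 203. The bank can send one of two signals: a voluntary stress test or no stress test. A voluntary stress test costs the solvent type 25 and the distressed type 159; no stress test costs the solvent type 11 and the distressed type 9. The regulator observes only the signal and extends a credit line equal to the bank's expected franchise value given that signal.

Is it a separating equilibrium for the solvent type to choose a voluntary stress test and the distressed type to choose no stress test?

Yes

Under separation the regulator infers type exactly: stress test → solvent (pays 319), no stress test → distressed (pays 203).
Solvent: stress test gives 319 − 25 = 294; no stress test gives 203 − 11 = 192. No deviation. ✓
Distressed: no stress test gives 203 − 9 = 194; stress test gives 319 − 159 = 160. No deviation. ✓
Both incentive constraints hold.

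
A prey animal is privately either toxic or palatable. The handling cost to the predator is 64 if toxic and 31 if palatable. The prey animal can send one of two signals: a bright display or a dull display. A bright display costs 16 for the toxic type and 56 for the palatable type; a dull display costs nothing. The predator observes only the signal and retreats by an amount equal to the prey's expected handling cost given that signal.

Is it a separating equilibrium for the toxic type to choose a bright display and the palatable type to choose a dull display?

Yes

If types separate, bright display earns payment 64 and dull display earns 31.
Toxic: bright display gives 64 − 16 = 48; dull display gives 31 − 0 = 31. No deviation. ✓
Palatable: dull display gives 31 − 0 = 31; bright display gives 64 − 56 = 8. No deviation. ✓
Both incentive constraints hold.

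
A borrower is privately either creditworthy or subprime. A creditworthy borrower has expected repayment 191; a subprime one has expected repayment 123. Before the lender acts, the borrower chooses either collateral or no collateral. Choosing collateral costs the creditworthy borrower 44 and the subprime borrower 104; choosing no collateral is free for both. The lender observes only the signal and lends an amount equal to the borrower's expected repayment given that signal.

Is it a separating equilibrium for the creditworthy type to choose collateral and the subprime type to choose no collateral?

If types separate, collateral earns payment 191 and no collateral earns 123.
Creditworthy: collateral gives 191 − 44 = 147; no collateral gives 123 − 0 = 123. No deviation. ✓
Subprime: no collateral gives 123 − 0 = 123; collateral gives 191 − 104 = 87. No deviation. ✓
Both incentive constraints hold.

Yes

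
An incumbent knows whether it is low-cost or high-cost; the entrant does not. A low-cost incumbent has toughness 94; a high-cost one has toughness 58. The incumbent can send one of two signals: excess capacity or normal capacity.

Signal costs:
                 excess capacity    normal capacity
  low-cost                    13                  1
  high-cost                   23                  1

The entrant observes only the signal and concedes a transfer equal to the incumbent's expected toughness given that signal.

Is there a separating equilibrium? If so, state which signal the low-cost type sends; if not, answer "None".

Try low-cost → excess capacity, high-cost → normal capacity:
  Under separation the entrant infers type exactly: excess capacity → low-cost (pays 94), normal capacity → high-cost (pays 58).
  Low-cost: excess capacity gives 94 − 13 = 81; normal capacity gives 58 − 1 = 57. No deviation. ✓
  High-cost: normal capacity gives 58 − 1 = 57; excess capacity gives 94 − 23 = 71. Would deviate. ✗
Try low-cost → normal capacity, high-cost → excess capacity:
  Under separation the entrant infers type exactly: normal capacity → low-cost (pays 94), excess capacity → high-cost (pays 58).
  Low-cost: normal capacity gives 94 − 1 = 93; excess capacity gives 58 − 13 = 45. No deviation. ✓
  High-cost: excess capacity gives 58 − 23 = 35; normal capacity gives 94 − 1 = 93. Would deviate. ✗
Neither assignment is incentive-compatible.

None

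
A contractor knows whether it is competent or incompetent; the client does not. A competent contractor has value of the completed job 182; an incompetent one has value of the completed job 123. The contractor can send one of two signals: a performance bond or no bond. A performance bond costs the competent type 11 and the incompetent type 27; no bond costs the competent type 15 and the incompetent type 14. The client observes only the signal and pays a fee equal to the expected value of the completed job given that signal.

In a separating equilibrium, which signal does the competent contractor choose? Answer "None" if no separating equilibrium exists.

Try competent → bond, incompetent → no bond:
  Under separation the client infers type exactly: bond → competent (pays 182), no bond → incompetent (pays 123).
  Competent: bond gives 182 − 11 = 171; no bond gives 123 − 15 = 108. No deviation. ✓
  Incompetent: no bond gives 123 − 14 = 109; bond gives 182 − 27 = 155. Would deviate. ✗
Try competent → no bond, incompetent → bond:
  Under separation the client infers type exactly: no bond → competent (pays 182), bond → incompetent (pays 123).
  Competent: no bond gives 182 − 15 = 167; bond gives 123 − 11 = 112. No deviation. ✓
  Incompetent: bond gives 123 − 27 = 96; no bond gives 182 − 14 = 168. Would deviate. ✗
Neither assignment is incentive-compatible.

None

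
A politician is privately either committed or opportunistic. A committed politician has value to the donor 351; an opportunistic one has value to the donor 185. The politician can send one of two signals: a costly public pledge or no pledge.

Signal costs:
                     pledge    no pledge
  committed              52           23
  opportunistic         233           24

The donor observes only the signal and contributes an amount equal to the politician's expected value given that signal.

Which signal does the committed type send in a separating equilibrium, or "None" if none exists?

Try committed → pledge, opportunistic → no pledge:
  Under separation the donor infers type exactly: pledge → committed (pays 351), no pledge → opportunistic (pays 185).
  Committed: pledge gives 351 − 52 = 299; no pledge gives 185 − 23 = 162. No deviation. ✓
  Opportunistic: no pledge gives 185 − 24 = 161; pledge gives 351 − 233 = 118. No deviation. ✓
Both hold — the committed type sends pledge.

pledge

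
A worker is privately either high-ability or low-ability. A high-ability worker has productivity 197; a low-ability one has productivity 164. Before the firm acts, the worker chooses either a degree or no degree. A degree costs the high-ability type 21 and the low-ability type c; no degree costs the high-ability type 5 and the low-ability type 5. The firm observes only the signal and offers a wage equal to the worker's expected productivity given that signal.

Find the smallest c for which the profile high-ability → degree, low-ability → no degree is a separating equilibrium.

Under separation: degree → high-ability (pays 197); no degree → low-ability (pays 164).
High-ability: 197 − 21 = 176 ≥ 164 − 5 = 159. Holds regardless of c. ✓
Low-ability: 164 − 5 ≥ 197 − c, so c ≥ 197 − 159 = 38.

38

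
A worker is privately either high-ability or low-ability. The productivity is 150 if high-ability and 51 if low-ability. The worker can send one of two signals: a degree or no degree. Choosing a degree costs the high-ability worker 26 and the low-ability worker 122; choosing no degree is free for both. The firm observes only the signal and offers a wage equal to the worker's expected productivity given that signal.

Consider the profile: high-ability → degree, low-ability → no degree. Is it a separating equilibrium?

Yes

If types separate, degree earns payment 150 and no degree earns 51.
High-ability: degree gives 150 − 26 = 124; no degree gives 51 − 0 = 51. No deviation. ✓
Low-ability: no degree gives 51 − 0 = 51; degree gives 150 − 122 = 28. No deviation. ✓
Neither type gains from mimicking the other.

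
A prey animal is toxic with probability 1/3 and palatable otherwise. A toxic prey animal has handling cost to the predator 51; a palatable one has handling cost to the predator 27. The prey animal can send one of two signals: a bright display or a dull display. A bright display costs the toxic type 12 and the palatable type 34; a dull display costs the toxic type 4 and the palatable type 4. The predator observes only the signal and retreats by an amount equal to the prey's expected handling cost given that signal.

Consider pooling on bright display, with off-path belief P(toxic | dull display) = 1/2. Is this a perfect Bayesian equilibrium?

No

At the pooled signal (bright display) the predator holds the prior 1/3 and pays 1/3·51 + 2/3·27 = 35. Off-path (dull display) belief 1/2 gives 1/2·51 + 1/2·27 = 39.
Toxic: bright display gives 35 − 12 = 23; dull display gives 39 − 4 = 35. Deviates. ✗
Palatable: bright display gives 35 − 34 = 1; dull display gives 39 − 4 = 35. Deviates. ✗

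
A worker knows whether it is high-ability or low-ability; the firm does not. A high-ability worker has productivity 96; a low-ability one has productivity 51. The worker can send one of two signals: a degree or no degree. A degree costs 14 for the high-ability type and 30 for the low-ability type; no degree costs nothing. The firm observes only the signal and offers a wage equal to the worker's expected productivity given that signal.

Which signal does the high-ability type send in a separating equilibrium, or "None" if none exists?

Try high-ability → degree, low-ability → no degree:
  Under separation the firm infers type exactly: degree → high-ability (pays 96), no degree → low-ability (pays 51).
  High-ability: degree gives 96 − 14 = 82; no degree gives 51 − 0 = 51. No deviation. ✓
  Low-ability: no degree gives 51 − 0 = 51; degree gives 96 − 30 = 66. Would deviate. ✗
Try high-ability → no degree, low-ability → degree:
  Under separation the firm infers type exactly: no degree → high-ability (pays 96), degree → low-ability (pays 51).
  High-ability: no degree gives 96 − 0 = 96; degree gives 51 − 14 = 37. No deviation. ✓
  Low-ability: degree gives 51 − 30 = 21; no degree gives 96 − 0 = 96. Would deviate. ✗
Neither assignment is incentive-compatible.

None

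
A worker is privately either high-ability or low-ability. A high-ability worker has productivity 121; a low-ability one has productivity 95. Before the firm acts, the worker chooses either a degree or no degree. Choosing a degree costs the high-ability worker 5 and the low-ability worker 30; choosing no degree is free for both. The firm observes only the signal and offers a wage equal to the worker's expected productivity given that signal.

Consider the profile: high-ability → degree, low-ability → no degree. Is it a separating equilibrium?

Yes

Under separation the firm infers type exactly: degree → high-ability (pays 121), no degree → low-ability (pays 95).
High-ability: degree gives 121 − 5 = 116; no degree gives 95 − 0 = 95. No deviation. ✓
Low-ability: no degree gives 95 − 0 = 95; degree gives 121 − 30 = 91. No deviation. ✓
Neither type gains from mimicking the other.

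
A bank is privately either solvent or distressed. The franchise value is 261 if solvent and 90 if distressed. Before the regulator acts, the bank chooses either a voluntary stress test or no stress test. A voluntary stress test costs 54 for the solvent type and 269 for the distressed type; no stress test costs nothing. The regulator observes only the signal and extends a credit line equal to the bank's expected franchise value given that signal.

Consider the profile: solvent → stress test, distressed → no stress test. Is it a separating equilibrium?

Yes

If types separate, stress test earns payment 261 and no stress test earns 90.
Solvent: stress test gives 261 − 54 = 207; no stress test gives 90 − 0 = 90. No deviation. ✓
Distressed: no stress test gives 90 − 0 = 90; stress test gives 261 − 269 = -8. No deviation. ✓
Both incentive constraints hold.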